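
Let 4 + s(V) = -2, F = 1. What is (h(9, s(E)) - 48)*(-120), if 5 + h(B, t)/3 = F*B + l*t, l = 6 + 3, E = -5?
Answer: 23760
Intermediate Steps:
l = 9
s(V) = -6 (s(V) = -4 - 2 = -6)
h(B, t) = -15 + 3*B + 27*t (h(B, t) = -15 + 3*(1*B + 9*t) = -15 + 3*(B + 9*t) = -15 + (3*B + 27*t) = -15 + 3*B + 27*t)
(h(9, s(E)) - 48)*(-120) = ((-15 + 3*9 + 27*(-6)) - 48)*(-120) = ((-15 + 27 - 162) - 48)*(-120) = (-150 - 48)*(-120) = -198*(-120) = 23760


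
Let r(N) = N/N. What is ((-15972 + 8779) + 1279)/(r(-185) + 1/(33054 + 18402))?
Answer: -304310784/51457 ≈ -5913.9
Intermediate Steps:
r(N) = 1
((-15972 + 8779) + 1279)/(r(-185) + 1/(33054 + 18402)) = ((-15972 + 8779) + 1279)/(1 + 1/(33054 + 18402)) = (-7193 + 1279)/(1 + 1/51456) = -5914/(1 + 1/51456) = -5914/51457/51456 = -5914*51456/51457 = -304310784/51457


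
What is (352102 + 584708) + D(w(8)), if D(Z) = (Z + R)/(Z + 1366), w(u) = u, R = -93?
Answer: 1287176855/1374 ≈ 9.3681e+5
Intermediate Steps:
D(Z) = (-93 + Z)/(1366 + Z) (D(Z) = (Z - 93)/(Z + 1366) = (-93 + Z)/(1366 + Z))
(352102 + 584708) + D(w(8)) = (352102 + 584708) + (-93 + 8)/(1366 + 8) = 936810 - 85/1374 = 1287176855/1374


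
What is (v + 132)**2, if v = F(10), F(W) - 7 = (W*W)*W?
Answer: 1297321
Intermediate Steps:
F(W) = 7 + W**3 (F(W) = 7 + (W*W)*W = 7 + W**2*W = 7 + W**3)
v = 1007 (v = 7 + 10**3 = 7 + 1000 = 1007)
(v + 132)**2 = (1007 + 132)**2 = 1139**2 = 1297321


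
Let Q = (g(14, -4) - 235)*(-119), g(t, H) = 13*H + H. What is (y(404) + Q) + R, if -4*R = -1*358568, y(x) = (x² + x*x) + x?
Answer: 451107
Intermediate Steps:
y(x) = x + 2*x² (y(x) = (x² + x²) + x = 2*x² + x = x + 2*x²)
g(t, H) = 14*H
R = 89642 (R = -(-1)*358568/4 = -¼*(-358568) = 89642)
Q = 34629 (Q = (14*(-4) - 235)*(-119) = (-56 - 235)*(-119) = -291*(-119) = 34629)
(y(404) + Q) + R = (404*(1 + 2*404) + 34629) + 89642 = (404*(1 + 808) + 34629) + 89642 = (404*809 + 34629) + 89642 = (326836 + 34629) + 89642 = 361465 + 89642 = 451107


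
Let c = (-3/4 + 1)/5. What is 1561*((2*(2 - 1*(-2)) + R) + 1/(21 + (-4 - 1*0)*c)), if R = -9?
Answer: -154539/104 ≈ -1486.0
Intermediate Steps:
c = 1/20 (c = (-3*¼ + 1)*(⅕) = (-¾ + 1)*(⅕) = (¼)*(⅕) = 1/20 ≈ 0.050000)
1561*((2*(2 - 1*(-2)) + R) + 1/(21 + (-4 - 1*0)*c)) = 1561*((2*(2 - 1*(-2)) - 9) + 1/(21 + (-4 - 1*0)*(1/20))) = 1561*((2*(2 + 2) - 9) + 1/(21 + (-4 + 0)*(1/20))) = 1561*((2*4 - 9) + 1/(21 - 4*1/20)) = 1561*((8 - 9) + 1/(21 - ⅕)) = 1561*(-1 + 1/(104/5)) = 1561*(-1 + 5/104) = 1561*(-99/104) = -154539/104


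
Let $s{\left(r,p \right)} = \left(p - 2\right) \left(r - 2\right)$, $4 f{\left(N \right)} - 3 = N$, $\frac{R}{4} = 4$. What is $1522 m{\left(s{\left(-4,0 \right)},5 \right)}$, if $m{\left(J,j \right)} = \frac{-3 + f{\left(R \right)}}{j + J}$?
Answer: $\frac{5327}{34} \approx 156.68$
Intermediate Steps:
$R = 16$ ($R = 4 \cdot 4 = 16$)
$f{\left(N \right)} = \frac{3}{4} + \frac{N}{4}$
$s{\left(r,p \right)} = \left(-2 + p\right) \left(-2 + r\right)$
$m{\left(J,j \right)} = \frac{7}{4 \left(J + j\right)}$ ($m{\left(J,j \right)} = \frac{-3 + \left(\frac{3}{4} + \frac{1}{4} \cdot 16\right)}{j + J} = \frac{-3 + \left(\frac{3}{4} + 4\right)}{J + j} = \frac{-3 + \frac{19}{4}}{J + j} = \frac{7}{4 \left(J + j\right)}$)
$1522 m{\left(s{\left(-4,0 \right)},5 \right)} = 1522 \frac{7}{4 \left(\left(4 - 0 - -8 + 0 \left(-4\right)\right) + 5\right)} = 1522 \frac{7}{4 \left(\left(4 + 0 + 8 + 0\right) + 5\right)} = 1522 \frac{7}{4 \left(12 + 5\right)} = 1522 \frac{7}{4 \cdot 17} = 1522 \cdot \frac{7}{4} \cdot \frac{1}{17} = 1522 \cdot \frac{7}{68} = \frac{5327}{34}$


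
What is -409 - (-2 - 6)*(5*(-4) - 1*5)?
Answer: -609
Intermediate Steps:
-409 - (-2 - 6)*(5*(-4) - 1*5) = -409 - (-8)*(-20 - 5) = -409 - (-8)*(-25) = -409 - 1*200 = -409 - 200 = -609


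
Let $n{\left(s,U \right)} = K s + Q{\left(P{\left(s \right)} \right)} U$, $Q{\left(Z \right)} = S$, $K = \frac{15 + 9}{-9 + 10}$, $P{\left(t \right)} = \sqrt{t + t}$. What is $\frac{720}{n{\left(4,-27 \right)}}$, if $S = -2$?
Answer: $\frac{24}{5} \approx 4.8$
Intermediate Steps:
$P{\left(t \right)} = \sqrt{2} \sqrt{t}$ ($P{\left(t \right)} = \sqrt{2 t} = \sqrt{2} \sqrt{t}$)
$K = 24$ ($K = \frac{24}{1} = 24 \cdot 1 = 24$)
$Q{\left(Z \right)} = -2$
$n{\left(s,U \right)} = - 2 U + 24 s$ ($n{\left(s,U \right)} = 24 s - 2 U = - 2 U + 24 s$)
$\frac{720}{n{\left(4,-27 \right)}} = \frac{720}{\left(-2\right) \left(-27\right) + 24 \cdot 4} = \frac{720}{54 + 96} = \frac{720}{150} = 720 \cdot \frac{1}{150} = \frac{24}{5}$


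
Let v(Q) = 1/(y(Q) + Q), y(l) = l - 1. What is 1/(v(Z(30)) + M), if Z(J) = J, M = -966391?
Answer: -59/57017068 ≈ -1.0348e-6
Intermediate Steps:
y(l) = -1 + l
v(Q) = 1/(-1 + 2*Q) (v(Q) = 1/((-1 + Q) + Q) = 1/(-1 + 2*Q))
1/(v(Z(30)) + M) = 1/(1/(-1 + 2*30) - 966391) = 1/(1/(-1 + 60) - 966391) = 1/(1/59 - 966391) = 1/(-57017068/59) = -59/57017068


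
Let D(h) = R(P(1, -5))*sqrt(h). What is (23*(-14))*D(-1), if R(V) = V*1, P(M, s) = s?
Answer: 1610*I ≈ 1610.0*I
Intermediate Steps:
R(V) = V
D(h) = -5*sqrt(h)
(23*(-14))*D(-1) = (23*(-14))*(-5*I) = -(-1610)*I = 1610*I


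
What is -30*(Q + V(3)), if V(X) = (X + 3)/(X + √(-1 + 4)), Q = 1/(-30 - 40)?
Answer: -627/7 + 30*√3 ≈ -37.610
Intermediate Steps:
Q = -1/70 (Q = 1/(-70) = -1/70 ≈ -0.014286)
V(X) = (3 + X)/(X + √3)
-30*(Q + V(3)) = -30*(-1/70 + (3 + 3)/(3 + √3)) = -30*(-1/70 + 6/(3 + √3)) = 3/7 - 180/(3 + √3)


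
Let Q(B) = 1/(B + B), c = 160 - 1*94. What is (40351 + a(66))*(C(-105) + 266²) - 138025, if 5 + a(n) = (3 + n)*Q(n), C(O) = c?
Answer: 62860234967/22 ≈ 2.8573e+9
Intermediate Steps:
c = 66 (c = 160 - 94 = 66)
Q(B) = 1/(2*B)
C(O) = 66
a(n) = -5 + (3 + n)/(2*n) (a(n) = -5 + (3 + n)*(1/(2*n)) = -5 + (3 + n)/(2*n))
(40351 + a(66))*(C(-105) + 266²) - 138025 = (40351 + (3/2)*(1 - 3*66)/66)*(66 + 266²) - 138025 = (40351 + (3/2)*(1/66)*(1 - 198))*(66 + 70756) - 138025 = (40351 + (3/2)*(1/66)*(-197))*70822 - 138025 = (40351 - 197/44)*70822 - 138025 = (1775247/44)*70822 - 138025 = 62863271517/22 - 138025 = 62860234967/22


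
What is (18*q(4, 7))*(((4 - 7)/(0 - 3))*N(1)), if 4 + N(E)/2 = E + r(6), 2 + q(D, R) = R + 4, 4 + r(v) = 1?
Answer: -1944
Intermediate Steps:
r(v) = -3 (r(v) = -4 + 1 = -3)
q(D, R) = 2 + R (q(D, R) = -2 + (R + 4) = -2 + (4 + R) = 2 + R)
N(E) = -14 + 2*E (N(E) = -8 + 2*(E - 3) = -8 + 2*(-3 + E) = -8 + (-6 + 2*E) = -14 + 2*E)
(18*q(4, 7))*(((4 - 7)/(0 - 3))*N(1)) = (18*(2 + 7))*(((4 - 7)/(0 - 3))*(-14 + 2*1)) = (18*9)*((-3/(-3))*(-14 + 2)) = 162*(-3*(-1/3)*(-12)) = 162*(1*(-12)) = 162*(-12) = -1944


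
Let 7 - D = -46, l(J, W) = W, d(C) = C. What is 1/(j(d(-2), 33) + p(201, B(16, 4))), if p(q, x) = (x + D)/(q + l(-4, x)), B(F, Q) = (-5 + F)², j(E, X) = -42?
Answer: -161/6675 ≈ -0.024120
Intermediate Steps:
D = 53 (D = 7 - 1*(-46) = 7 + 46 = 53)
p(q, x) = (53 + x)/(q + x) (p(q, x) = (x + 53)/(q + x) = (53 + x)/(q + x))
1/(j(d(-2), 33) + p(201, B(16, 4))) = 1/(-42 + (53 + (-5 + 16)²)/(201 + (-5 + 16)²)) = 1/(-42 + (53 + 11²)/(201 + 11²)) = 1/(-42 + (53 + 121)/(201 + 121)) = 1/(-42 + 174/322) = 1/(-42 + (1/322)*174) = 1/(-42 + 87/161) = 1/(-6675/161) = -161/6675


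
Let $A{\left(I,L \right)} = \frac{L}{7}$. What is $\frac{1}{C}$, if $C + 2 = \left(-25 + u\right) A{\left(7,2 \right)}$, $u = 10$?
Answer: $- \frac{7}{44} \approx -0.15909$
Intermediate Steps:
$A{\left(I,L \right)} = \frac{L}{7}$ ($A{\left(I,L \right)} = L \frac{1}{7} = \frac{L}{7}$)
$C = - \frac{44}{7}$ ($C = -2 + \left(-25 + 10\right) \frac{1}{7} \cdot 2 = -2 - \frac{30}{7} = - \frac{44}{7} \approx -6.2857$)
$\frac{1}{C} = \frac{1}{- \frac{44}{7}} = - \frac{7}{44}$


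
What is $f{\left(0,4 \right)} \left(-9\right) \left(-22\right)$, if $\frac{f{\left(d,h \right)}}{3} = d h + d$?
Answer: $0$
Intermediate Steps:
$f{\left(d,h \right)} = 3 d + 3 d h$ ($f{\left(d,h \right)} = 3 \left(d h + d\right) = 3 \left(d + d h\right) = 3 d + 3 d h$)
$f{\left(0,4 \right)} \left(-9\right) \left(-22\right) = 3 \cdot 0 \left(1 + 4\right) \left(-9\right) \left(-22\right) = 3 \cdot 0 \cdot 5 \left(-9\right) \left(-22\right) = 0 \left(-9\right) \left(-22\right) = 0 \left(-22\right) = 0$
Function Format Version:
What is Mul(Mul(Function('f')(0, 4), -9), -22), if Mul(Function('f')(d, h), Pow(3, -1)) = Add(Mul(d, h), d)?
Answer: 0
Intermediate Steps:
Function('f')(d, h) = Add(Mul(3, d), Mul(3, d, h)) (Function('f')(d, h) = Mul(3, Add(Mul(d, h), d)) = Mul(3, Add(d, Mul(d, h))) = Add(Mul(3, d), Mul(3, d, h)))
Mul(Mul(Function('f')(0, 4), -9), -22) = Mul(Mul(Mul(3, 0, Add(1, 4)), -9), -22) = Mul(Mul(Mul(3, 0, 5), -9), -22) = Mul(Mul(0, -9), -22) = Mul(0, -22) = 0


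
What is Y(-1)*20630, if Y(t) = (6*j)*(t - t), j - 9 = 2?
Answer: 0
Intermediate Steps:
j = 11 (j = 9 + 2 = 11)
Y(t) = 0 (Y(t) = (6*11)*(t - t) = 66*0 = 0)
Y(-1)*20630 = 0*20630 = 0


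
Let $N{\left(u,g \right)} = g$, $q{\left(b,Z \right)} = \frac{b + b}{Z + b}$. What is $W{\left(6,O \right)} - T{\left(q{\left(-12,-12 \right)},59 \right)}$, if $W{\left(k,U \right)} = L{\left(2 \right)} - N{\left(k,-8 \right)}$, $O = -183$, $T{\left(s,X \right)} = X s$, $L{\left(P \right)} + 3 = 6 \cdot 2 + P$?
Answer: $-40$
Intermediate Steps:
$q{\left(b,Z \right)} = \frac{2 b}{Z + b}$
$L{\left(P \right)} = 9 + P$ ($L{\left(P \right)} = -3 + \left(6 \cdot 2 + P\right) = -3 + \left(12 + P\right) = 9 + P$)
$W{\left(k,U \right)} = 19$ ($W{\left(k,U \right)} = \left(9 + 2\right) - -8 = 11 + 8 = 19$)
$W{\left(6,O \right)} - T{\left(q{\left(-12,-12 \right)},59 \right)} = 19 - 59 \cdot 2 \left(-12\right) \frac{1}{-12 - 12} = 19 - 59 \cdot 2 \left(-12\right) \frac{1}{-24} = 19 - 59 \cdot 2 \left(-12\right) \left(- \frac{1}{24}\right) = 19 - 59 \cdot 1 = 19 - 59 = -40$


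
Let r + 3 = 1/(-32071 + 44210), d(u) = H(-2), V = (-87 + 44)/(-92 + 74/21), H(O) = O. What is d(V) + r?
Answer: -60694/12139 ≈ -4.9999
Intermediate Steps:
V = 903/1858 (V = -43/(-92 + 74*(1/21)) = -43/(-92 + 74/21) = -43/(-1858/21) = -43*(-21/1858) = 903/1858 ≈ 0.48601)
d(u) = -2
r = -36416/12139 (r = -3 + 1/(-32071 + 44210) = -3 + 1/12139 = -36416/12139 ≈ -2.9999)
d(V) + r = -2 - 36416/12139 = -60694/12139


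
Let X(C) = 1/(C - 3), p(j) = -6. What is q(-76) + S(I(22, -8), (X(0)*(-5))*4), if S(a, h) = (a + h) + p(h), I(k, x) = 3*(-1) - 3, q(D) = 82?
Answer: 230/3 ≈ 76.667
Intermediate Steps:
X(C) = 1/(-3 + C)
I(k, x) = -6 (I(k, x) = -3 - 3 = -6)
S(a, h) = -6 + a + h (S(a, h) = (a + h) - 6 = -6 + a + h)
q(-76) + S(I(22, -8), (X(0)*(-5))*4) = 82 + (-6 - 6 + (-5/(-3 + 0))*4) = 82 + (-6 - 6 + (-5/(-3))*4) = 82 + (-6 - 6 - ⅓*(-5)*4) = 82 + (-6 - 6 + (5/3)*4) = 82 + (-6 - 6 + 20/3) = 82 - 16/3 = 230/3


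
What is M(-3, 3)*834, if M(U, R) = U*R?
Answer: -7506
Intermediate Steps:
M(U, R) = R*U
M(-3, 3)*834 = (3*(-3))*834 = -9*834 = -7506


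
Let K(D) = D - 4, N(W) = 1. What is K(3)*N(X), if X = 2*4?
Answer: -1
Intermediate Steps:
X = 8
K(D) = -4 + D
K(3)*N(X) = (-4 + 3)*1 = -1*1 = -1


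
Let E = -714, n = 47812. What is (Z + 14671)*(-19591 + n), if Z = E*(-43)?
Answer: 1280471433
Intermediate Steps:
Z = 30702 (Z = -714*(-43) = 30702)
(Z + 14671)*(-19591 + n) = (30702 + 14671)*(-19591 + 47812) = 45373*28221 = 1280471433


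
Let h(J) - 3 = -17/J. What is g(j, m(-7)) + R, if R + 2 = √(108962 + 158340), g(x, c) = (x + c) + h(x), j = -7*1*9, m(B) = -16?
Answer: -4897/63 + √267302 ≈ 439.28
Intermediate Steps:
h(J) = 3 - 17/J
j = -63 (j = -7*9 = -63)
g(x, c) = 3 + c + x - 17/x (g(x, c) = (x + c) + (3 - 17/x) = (c + x) + (3 - 17/x) = 3 + c + x - 17/x)
R = -2 + √267302 (R = -2 + √(108962 + 158340) = -2 + √267302 ≈ 515.01)
g(j, m(-7)) + R = (3 - 16 - 63 - 17/(-63)) + (-2 + √267302) = (3 - 16 - 63 - 17*(-1/63)) + (-2 + √267302) = (3 - 16 - 63 + 17/63) + (-2 + √267302) = -4771/63 + (-2 + √267302) = -4897/63 + √267302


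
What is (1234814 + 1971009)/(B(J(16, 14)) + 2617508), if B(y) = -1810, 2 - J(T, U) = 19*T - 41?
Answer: 3205823/2615698 ≈ 1.2256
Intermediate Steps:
J(T, U) = 43 - 19*T (J(T, U) = 2 - (19*T - 41) = 2 - (-41 + 19*T) = 2 + (41 - 19*T) = 43 - 19*T)
(1234814 + 1971009)/(B(J(16, 14)) + 2617508) = (1234814 + 1971009)/(-1810 + 2617508) = 3205823/2615698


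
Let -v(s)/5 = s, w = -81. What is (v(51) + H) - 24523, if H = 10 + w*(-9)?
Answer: -24039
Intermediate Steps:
H = 739 (H = 10 - 81*(-9) = 10 + 729 = 739)
v(s) = -5*s
(v(51) + H) - 24523 = (-5*51 + 739) - 24523 = (-255 + 739) - 24523 = 484 - 24523 = -24039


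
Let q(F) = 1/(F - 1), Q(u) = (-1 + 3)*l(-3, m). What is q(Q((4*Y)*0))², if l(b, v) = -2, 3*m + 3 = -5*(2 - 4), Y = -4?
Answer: 1/25 ≈ 0.040000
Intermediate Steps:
m = 7/3 (m = -1 + (-5*(2 - 4))/3 = -1 + (-5*(-2))/3 = -1 + (⅓)*10 = -1 + 10/3 = 7/3 ≈ 2.3333)
Q(u) = -4 (Q(u) = (-1 + 3)*(-2) = 2*(-2) = -4)
q(F) = 1/(-1 + F)
q(Q((4*Y)*0))² = (1/(-1 - 4))² = (1/(-5))² = (-⅕)² = 1/25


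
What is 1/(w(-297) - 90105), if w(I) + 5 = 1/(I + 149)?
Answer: -148/13336281 ≈ -1.1098e-5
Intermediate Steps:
w(I) = -5 + 1/(149 + I) (w(I) = -5 + 1/(I + 149) = -5 + 1/(149 + I))
1/(w(-297) - 90105) = 1/((-744 - 5*(-297))/(149 - 297) - 90105) = 1/((-744 + 1485)/(-148) - 90105) = 1/(-1/148*741 - 90105) = 1/(-741/148 - 90105) = 1/(-13336281/148) = -148/13336281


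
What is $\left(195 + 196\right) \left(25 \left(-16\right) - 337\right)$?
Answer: $-288167$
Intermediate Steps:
$\left(195 + 196\right) \left(25 \left(-16\right) - 337\right) = 391 \left(-400 - 337\right) = 391 \left(-737\right) = -288167$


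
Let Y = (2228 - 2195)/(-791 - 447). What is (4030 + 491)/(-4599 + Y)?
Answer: -1865666/1897865 ≈ -0.98303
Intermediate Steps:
Y = -33/1238 (Y = 33/(-1238) = 33*(-1/1238) = -33/1238 ≈ -0.026656)
(4030 + 491)/(-4599 + Y) = (4030 + 491)/(-4599 - 33/1238) = 4521/(-5693595/1238) = 4521*(-1238/5693595) = -1865666/1897865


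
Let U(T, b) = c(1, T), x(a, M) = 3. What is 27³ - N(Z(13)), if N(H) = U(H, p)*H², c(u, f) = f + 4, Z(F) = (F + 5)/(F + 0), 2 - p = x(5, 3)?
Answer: 43220871/2197 ≈ 19673.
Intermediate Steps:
p = -1 (p = 2 - 1*3 = 2 - 3 = -1)
Z(F) = (5 + F)/F
c(u, f) = 4 + f
U(T, b) = 4 + T
N(H) = H²*(4 + H) (N(H) = (4 + H)*H² = H²*(4 + H))
27³ - N(Z(13)) = 27³ - ((5 + 13)/13)²*(4 + (5 + 13)/13) = 19683 - ((1/13)*18)²*(4 + (1/13)*18) = 19683 - (18/13)²*(4 + 18/13) = 19683 - 324*70/(169*13) = 19683 - 1*22680/2197 = 19683 - 22680/2197 = 43220871/2197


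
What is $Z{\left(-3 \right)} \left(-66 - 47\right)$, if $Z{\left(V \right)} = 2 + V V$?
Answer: $-1243$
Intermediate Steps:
$Z{\left(V \right)} = 2 + V^{2}$
$Z{\left(-3 \right)} \left(-66 - 47\right) = \left(2 + \left(-3\right)^{2}\right) \left(-66 - 47\right) = \left(2 + 9\right) \left(-113\right) = 11 \left(-113\right) = -1243$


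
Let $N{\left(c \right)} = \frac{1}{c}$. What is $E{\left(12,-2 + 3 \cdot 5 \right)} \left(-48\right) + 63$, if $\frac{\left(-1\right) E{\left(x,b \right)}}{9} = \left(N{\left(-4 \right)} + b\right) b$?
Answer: $71667$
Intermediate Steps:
$E{\left(x,b \right)} = - 9 b \left(- \frac{1}{4} + b\right)$ ($E{\left(x,b \right)} = - 9 \left(\frac{1}{-4} + b\right) b = - 9 \left(- \frac{1}{4} + b\right) b = - 9 b \left(- \frac{1}{4} + b\right)$)
$E{\left(12,-2 + 3 \cdot 5 \right)} \left(-48\right) + 63 = \frac{9 \left(-2 + 3 \cdot 5\right) \left(1 - 4 \left(-2 + 3 \cdot 5\right)\right)}{4} \left(-48\right) + 63 = \frac{9 \left(-2 + 15\right) \left(1 - 4 \left(-2 + 15\right)\right)}{4} \left(-48\right) + 63 = \frac{9}{4} \cdot 13 \left(1 - 52\right) \left(-48\right) + 63 = \frac{9}{4} \cdot 13 \left(-51\right) \left(-48\right) + 63 = \left(- \frac{5967}{4}\right) \left(-48\right) + 63 = 71604 + 63 = 71667$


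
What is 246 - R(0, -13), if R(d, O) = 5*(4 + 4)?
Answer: 206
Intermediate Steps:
R(d, O) = 40 (R(d, O) = 5*8 = 40)
246 - R(0, -13) = 246 - 1*40 = 246 - 40 = 206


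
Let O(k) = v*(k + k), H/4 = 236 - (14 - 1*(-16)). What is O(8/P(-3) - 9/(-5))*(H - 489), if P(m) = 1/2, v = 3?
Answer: 35778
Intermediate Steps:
P(m) = ½
H = 824 (H = 4*(236 - (14 - 1*(-16))) = 4*(236 - (14 + 16)) = 4*(236 - 1*30) = 4*(236 - 30) = 4*206 = 824)
O(k) = 6*k (O(k) = 3*(k + k) = 3*(2*k) = 6*k)
O(8/P(-3) - 9/(-5))*(H - 489) = (6*(8/(½) - 9/(-5)))*(824 - 489) = (6*(8*2 - 9*(-⅕)))*335 = (6*(16 + 9/5))*335 = (6*(89/5))*335 = (534/5)*335 = 35778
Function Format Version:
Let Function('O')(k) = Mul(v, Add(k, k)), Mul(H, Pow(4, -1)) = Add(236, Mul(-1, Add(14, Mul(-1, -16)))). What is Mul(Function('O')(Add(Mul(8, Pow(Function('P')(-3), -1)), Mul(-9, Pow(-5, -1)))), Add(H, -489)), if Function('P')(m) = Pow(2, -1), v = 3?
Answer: 35778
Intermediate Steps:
Function('P')(m) = Rational(1, 2)
H = 824 (H = Mul(4, Add(236, Mul(-1, Add(14, Mul(-1, -16))))) = Mul(4, Add(236, Mul(-1, Add(14, 16)))) = Mul(4, Add(236, Mul(-1, 30))) = Mul(4, Add(236, -30)) = Mul(4, 206) = 824)
Function('O')(k) = Mul(6, k) (Function('O')(k) = Mul(3, Add(k, k)) = Mul(3, Mul(2, k)) = Mul(6, k))
Mul(Function('O')(Add(Mul(8, Pow(Function('P')(-3), -1)), Mul(-9, Pow(-5, -1)))), Add(H, -489)) = Mul(Mul(6, Add(Mul(8, Pow(Rational(1, 2), -1)), Mul(-9, Pow(-5, -1)))), Add(824, -489)) = Mul(Mul(6, Add(Mul(8, 2), Mul(-9, Rational(-1, 5)))), 335) = Mul(Mul(6, Add(16, Rational(9, 5))), 335) = Mul(Mul(6, Rational(89, 5)), 335) = Mul(Rational(534, 5), 335) = 35778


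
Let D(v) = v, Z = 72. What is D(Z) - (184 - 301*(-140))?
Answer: -42252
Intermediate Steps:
D(Z) - (184 - 301*(-140)) = 72 - (184 - 301*(-140)) = 72 - (184 + 42140) = 72 - 1*42324 = 72 - 42324 = -42252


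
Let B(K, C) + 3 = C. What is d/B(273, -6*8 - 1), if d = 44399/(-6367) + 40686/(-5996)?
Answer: 262632083/992589832 ≈ 0.26459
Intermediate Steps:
B(K, C) = -3 + C
d = -262632083/19088266 (d = 44399*(-1/6367) + 40686*(-1/5996) = -44399/6367 - 20343/2998 = -262632083/19088266 ≈ -13.759)
d/B(273, -6*8 - 1) = -262632083/(19088266*(-3 + (-6*8 - 1))) = -262632083/(19088266*(-3 + (-48 - 1))) = -262632083/(19088266*(-3 - 49)) = -262632083/19088266/(-52) = -262632083/19088266*(-1/52) = 262632083/992589832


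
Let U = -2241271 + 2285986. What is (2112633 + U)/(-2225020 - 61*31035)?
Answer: -2157348/4118155 ≈ -0.52386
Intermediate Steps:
U = 44715
(2112633 + U)/(-2225020 - 61*31035) = (2112633 + 44715)/(-2225020 - 61*31035) = 2157348/(-2225020 - 1893135) = 2157348/(-4118155) = 2157348*(-1/4118155) = -2157348/4118155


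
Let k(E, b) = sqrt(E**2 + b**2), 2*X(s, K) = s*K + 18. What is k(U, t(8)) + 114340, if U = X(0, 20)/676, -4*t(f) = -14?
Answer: 114340 + sqrt(5598037)/676 ≈ 1.1434e+5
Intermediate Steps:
X(s, K) = 9 + K*s/2 (X(s, K) = (s*K + 18)/2 = (K*s + 18)/2 = (18 + K*s)/2 = 9 + K*s/2)
t(f) = 7/2 (t(f) = -1/4*(-14) = 7/2)
U = 9/676 (U = (9 + (1/2)*20*0)/676 = (9 + 0)*(1/676) = 9*(1/676) = 9/676 ≈ 0.013314)
k(U, t(8)) + 114340 = sqrt((9/676)**2 + (7/2)**2) + 114340 = sqrt(81/456976 + 49/4) + 114340 = sqrt(5598037/456976) + 114340 = sqrt(5598037)/676 + 114340 = 114340 + sqrt(5598037)/676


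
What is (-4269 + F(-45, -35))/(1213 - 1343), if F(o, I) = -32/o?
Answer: 192073/5850 ≈ 32.833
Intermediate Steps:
(-4269 + F(-45, -35))/(1213 - 1343) = (-4269 - 32/(-45))/(1213 - 1343) = (-4269 - 32*(-1/45))/(-130) = (-4269 + 32/45)*(-1/130) = -192073/45*(-1/130) = 192073/5850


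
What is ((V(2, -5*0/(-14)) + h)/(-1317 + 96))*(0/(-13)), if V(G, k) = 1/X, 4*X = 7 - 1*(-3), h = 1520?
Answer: 0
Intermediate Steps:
X = 5/2 (X = (7 - 1*(-3))/4 = (7 + 3)/4 = (¼)*10 = 5/2 ≈ 2.5000)
V(G, k) = ⅖ (V(G, k) = 1/(5/2) = ⅖)
((V(2, -5*0/(-14)) + h)/(-1317 + 96))*(0/(-13)) = ((⅖ + 1520)/(-1317 + 96))*(0/(-13)) = ((7602/5)/(-1221))*(0*(-1/13)) = ((7602/5)*(-1/1221))*0 = -2534/2035*0 = 0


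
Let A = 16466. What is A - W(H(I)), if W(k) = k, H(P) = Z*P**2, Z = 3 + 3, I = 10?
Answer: 15866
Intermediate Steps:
Z = 6
H(P) = 6*P**2
A - W(H(I)) = 16466 - 6*10**2 = 16466 - 6*100 = 16466 - 1*600 = 16466 - 600 = 15866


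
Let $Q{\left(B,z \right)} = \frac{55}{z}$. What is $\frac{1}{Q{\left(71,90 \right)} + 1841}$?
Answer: $\frac{18}{33149} \approx 0.000543$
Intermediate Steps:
$\frac{1}{Q{\left(71,90 \right)} + 1841} = \frac{1}{\frac{55}{90} + 1841} = \frac{1}{55 \cdot \frac{1}{90} + 1841} = \frac{1}{\frac{11}{18} + 1841} = \frac{1}{\frac{33149}{18}} = \frac{18}{33149}$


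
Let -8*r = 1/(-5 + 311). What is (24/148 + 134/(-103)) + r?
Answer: -10628131/9329328 ≈ -1.1392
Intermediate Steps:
r = -1/2448 (r = -1/(8*(-5 + 311)) = -⅛/306 = -⅛*1/306 = -1/2448 ≈ -0.00040850)
(24/148 + 134/(-103)) + r = (24/148 + 134/(-103)) - 1/2448 = (24*(1/148) + 134*(-1/103)) - 1/2448 = (6/37 - 134/103) - 1/2448 = -4340/3811 - 1/2448 = -10628131/9329328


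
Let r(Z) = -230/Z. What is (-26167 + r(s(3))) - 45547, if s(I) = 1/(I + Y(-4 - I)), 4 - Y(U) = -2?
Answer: -73784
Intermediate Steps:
Y(U) = 6 (Y(U) = 4 - 1*(-2) = 4 + 2 = 6)
s(I) = 1/(6 + I) (s(I) = 1/(I + 6) = 1/(6 + I))
(-26167 + r(s(3))) - 45547 = (-26167 - 230/(1/(6 + 3))) - 45547 = (-26167 - 230/(1/9)) - 45547 = (-26167 - 230/⅑) - 45547 = (-26167 - 230*9) - 45547 = (-26167 - 2070) - 45547 = -28237 - 45547 = -73784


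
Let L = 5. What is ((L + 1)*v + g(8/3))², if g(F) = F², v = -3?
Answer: 9604/81 ≈ 118.57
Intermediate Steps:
((L + 1)*v + g(8/3))² = ((5 + 1)*(-3) + (8/3)²)² = (6*(-3) + (8*(⅓))²)² = (-18 + (8/3)²)² = (-18 + 64/9)² = (-98/9)² = 9604/81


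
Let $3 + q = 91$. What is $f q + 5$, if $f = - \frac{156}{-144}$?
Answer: $\frac{301}{3} \approx 100.33$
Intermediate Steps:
$f = \frac{13}{12}$ ($f = \left(-156\right) \left(- \frac{1}{144}\right) = \frac{13}{12} \approx 1.0833$)
$q = 88$ ($q = -3 + 91 = 88$)
$f q + 5 = \frac{13}{12} \cdot 88 + 5 = \frac{286}{3} + 5 = \frac{301}{3}$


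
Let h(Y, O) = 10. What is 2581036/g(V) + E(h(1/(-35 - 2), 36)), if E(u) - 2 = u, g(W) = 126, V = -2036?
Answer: 1291274/63 ≈ 20496.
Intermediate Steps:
E(u) = 2 + u
2581036/g(V) + E(h(1/(-35 - 2), 36)) = 2581036/126 + (2 + 10) = 2581036*(1/126) + 12 = 1290518/63 + 12 = 1291274/63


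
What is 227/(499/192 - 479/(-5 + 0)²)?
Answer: -1089600/79493 ≈ -13.707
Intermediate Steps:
227/(499/192 - 479/(-5 + 0)²) = 227/(499*(1/192) - 479/((-5)²)) = 227/(499/192 - 479/25) = 227/(-79493/4800) = 227*(-4800/79493) = -1089600/79493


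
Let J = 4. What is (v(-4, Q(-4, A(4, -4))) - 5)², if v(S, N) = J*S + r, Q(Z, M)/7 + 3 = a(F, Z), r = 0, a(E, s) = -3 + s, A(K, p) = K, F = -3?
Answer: 441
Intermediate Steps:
Q(Z, M) = -42 + 7*Z (Q(Z, M) = -21 + 7*(-3 + Z) = -21 + (-21 + 7*Z) = -42 + 7*Z)
v(S, N) = 4*S (v(S, N) = 4*S + 0 = 4*S)
(v(-4, Q(-4, A(4, -4))) - 5)² = (4*(-4) - 5)² = (-16 - 5)² = (-21)² = 441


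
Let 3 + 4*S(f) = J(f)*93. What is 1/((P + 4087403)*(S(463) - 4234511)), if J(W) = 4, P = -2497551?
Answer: -1/6732099118525 ≈ -1.4854e-13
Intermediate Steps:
S(f) = 369/4 (S(f) = -3/4 + (4*93)/4 = -3/4 + (1/4)*372 = -3/4 + 93 = 369/4)
1/((P + 4087403)*(S(463) - 4234511)) = 1/((-2497551 + 4087403)*(369/4 - 4234511)) = 1/(1589852*(-16937675/4)) = 1/(-6732099118525) = -1/6732099118525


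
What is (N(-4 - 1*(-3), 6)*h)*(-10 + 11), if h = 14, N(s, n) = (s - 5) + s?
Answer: -98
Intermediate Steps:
N(s, n) = -5 + 2*s (N(s, n) = (-5 + s) + s = -5 + 2*s)
(N(-4 - 1*(-3), 6)*h)*(-10 + 11) = ((-5 + 2*(-4 - 1*(-3)))*14)*(-10 + 11) = ((-5 + 2*(-4 + 3))*14)*1 = ((-5 + 2*(-1))*14)*1 = ((-5 - 2)*14)*1 = -7*14*1 = -98*1 = -98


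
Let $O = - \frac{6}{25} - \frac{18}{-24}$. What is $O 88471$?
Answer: $\frac{4512021}{100} \approx 45120.0$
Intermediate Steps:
$O = \frac{51}{100}$ ($O = \left(-6\right) \frac{1}{25} - - \frac{3}{4} = - \frac{6}{25} + \frac{3}{4} = \frac{51}{100} \approx 0.51$)
$O 88471 = \frac{51}{100} \cdot 88471 = \frac{4512021}{100}$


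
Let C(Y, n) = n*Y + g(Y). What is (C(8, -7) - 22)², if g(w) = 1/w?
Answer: 388129/64 ≈ 6064.5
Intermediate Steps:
C(Y, n) = 1/Y + Y*n (C(Y, n) = n*Y + 1/Y = Y*n + 1/Y = 1/Y + Y*n)
(C(8, -7) - 22)² = ((1/8 + 8*(-7)) - 22)² = ((⅛ - 56) - 22)² = (-447/8 - 22)² = (-623/8)² = 388129/64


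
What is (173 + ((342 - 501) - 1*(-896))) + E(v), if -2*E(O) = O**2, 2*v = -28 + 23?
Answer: 7255/8 ≈ 906.88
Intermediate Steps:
v = -5/2 (v = (-28 + 23)/2 = (1/2)*(-5) = -5/2 ≈ -2.5000)
E(O) = -O**2/2
(173 + ((342 - 501) - 1*(-896))) + E(v) = (173 + ((342 - 501) - 1*(-896))) - (-5/2)**2/2 = (173 + (-159 + 896)) - 1/2*25/4 = (173 + 737) - 25/8 = 910 - 25/8 = 7255/8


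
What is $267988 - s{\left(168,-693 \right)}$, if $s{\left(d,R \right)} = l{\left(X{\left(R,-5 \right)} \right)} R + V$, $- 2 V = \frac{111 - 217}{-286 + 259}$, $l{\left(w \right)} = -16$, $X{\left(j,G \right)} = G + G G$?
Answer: $\frac{6936353}{27} \approx 2.569 \cdot 10^{5}$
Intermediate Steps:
$X{\left(j,G \right)} = G + G^{2}$
$V = - \frac{53}{27}$ ($V = - \frac{\left(111 - 217\right) \frac{1}{-286 + 259}}{2} = - \frac{\left(-106\right) \frac{1}{-27}}{2} = - \frac{\left(-106\right) \left(- \frac{1}{27}\right)}{2} = \left(- \frac{1}{2}\right) \frac{106}{27} = - \frac{53}{27} \approx -1.963$)
$s{\left(d,R \right)} = - \frac{53}{27} - 16 R$ ($s{\left(d,R \right)} = - 16 R - \frac{53}{27} = - \frac{53}{27} - 16 R$)
$267988 - s{\left(168,-693 \right)} = 267988 - \left(- \frac{53}{27} - -11088\right) = 267988 - \left(- \frac{53}{27} + 11088\right) = 267988 - \frac{299323}{27} = \frac{6936353}{27}$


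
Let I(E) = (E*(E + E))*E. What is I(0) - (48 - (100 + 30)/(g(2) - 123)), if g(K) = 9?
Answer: -2801/57 ≈ -49.140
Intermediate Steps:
I(E) = 2*E³ (I(E) = (E*(2*E))*E = (2*E²)*E = 2*E³)
I(0) - (48 - (100 + 30)/(g(2) - 123)) = 2*0³ - (48 - (100 + 30)/(9 - 123)) = 2*0 - (48 - 130/(-114)) = 0 - (48 - 130*(-1)/114) = 0 - (48 - 1*(-65/57)) = 0 - (48 + 65/57) = 0 - 1*2801/57 = 0 - 2801/57 = -2801/57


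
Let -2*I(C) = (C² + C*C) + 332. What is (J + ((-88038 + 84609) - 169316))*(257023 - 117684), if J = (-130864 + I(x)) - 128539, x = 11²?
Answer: -62278262745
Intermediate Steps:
x = 121
I(C) = -166 - C² (I(C) = -((C² + C*C) + 332)/2 = -((C² + C²) + 332)/2 = -(2*C² + 332)/2 = -(332 + 2*C²)/2 = -166 - C²)
J = -274210 (J = (-130864 + (-166 - 1*121²)) - 128539 = (-130864 + (-166 - 1*14641)) - 128539 = (-130864 + (-166 - 14641)) - 128539 = (-130864 - 14807) - 128539 = -145671 - 128539 = -274210)
(J + ((-88038 + 84609) - 169316))*(257023 - 117684) = (-274210 + ((-88038 + 84609) - 169316))*(257023 - 117684) = (-274210 + (-3429 - 169316))*139339 = (-274210 - 172745)*139339 = -446955*139339 = -62278262745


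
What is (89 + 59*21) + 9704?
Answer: 11032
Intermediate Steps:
(89 + 59*21) + 9704 = (89 + 1239) + 9704 = 1328 + 9704 = 11032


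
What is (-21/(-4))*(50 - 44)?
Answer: 63/2 ≈ 31.500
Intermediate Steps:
(-21/(-4))*(50 - 44) = -21*(-¼)*6 = (21/4)*6 = 63/2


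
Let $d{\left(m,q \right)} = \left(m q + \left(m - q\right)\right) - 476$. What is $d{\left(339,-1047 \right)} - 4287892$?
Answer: $-4641915$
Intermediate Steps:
$d{\left(m,q \right)} = -476 + m - q + m q$ ($d{\left(m,q \right)} = \left(m - q + m q\right) - 476 = -476 + m - q + m q$)
$d{\left(339,-1047 \right)} - 4287892 = \left(-476 + 339 - -1047 + 339 \left(-1047\right)\right) - 4287892 = \left(-476 + 339 + 1047 - 354933\right) - 4287892 = -354023 - 4287892 = -4641915$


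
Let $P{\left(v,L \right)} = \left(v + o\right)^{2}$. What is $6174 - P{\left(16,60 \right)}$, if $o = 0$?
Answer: $5918$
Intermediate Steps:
$P{\left(v,L \right)} = v^{2}$ ($P{\left(v,L \right)} = \left(v + 0\right)^{2} = v^{2}$)
$6174 - P{\left(16,60 \right)} = 6174 - 16^{2} = 6174 - 256 = 5918$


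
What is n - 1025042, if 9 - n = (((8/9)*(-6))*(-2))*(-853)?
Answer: -3047803/3 ≈ -1.0159e+6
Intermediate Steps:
n = 27323/3 (n = 9 - ((8/9)*(-6))*(-2)*(-853) = 9 - (-16/3*(-2))*(-853) = 9 - 32*(-853)/3 = 9 - 1*(-27296/3) = 9 + 27296/3 = 27323/3 ≈ 9107.7)
n - 1025042 = 27323/3 - 1025042 = -3047803/3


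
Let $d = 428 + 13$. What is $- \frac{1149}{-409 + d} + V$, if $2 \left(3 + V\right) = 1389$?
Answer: $\frac{20979}{32} \approx 655.59$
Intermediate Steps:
$V = \frac{1383}{2}$ ($V = -3 + \frac{1}{2} \cdot 1389 = -3 + \frac{1389}{2} = \frac{1383}{2} \approx 691.5$)
$d = 441$
$- \frac{1149}{-409 + d} + V = - \frac{1149}{-409 + 441} + \frac{1383}{2} = - \frac{1149}{32} + \frac{1383}{2} = \frac{20979}{32}$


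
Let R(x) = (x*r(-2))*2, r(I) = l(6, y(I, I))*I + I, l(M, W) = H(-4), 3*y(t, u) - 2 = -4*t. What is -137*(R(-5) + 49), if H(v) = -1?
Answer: -6713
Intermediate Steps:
y(t, u) = 2/3 - 4*t/3 (y(t, u) = 2/3 + (-4*t)/3 = 2/3 - 4*t/3)
l(M, W) = -1
r(I) = 0 (r(I) = -I + I = 0)
R(x) = 0 (R(x) = (x*0)*2 = 0*2 = 0)
-137*(R(-5) + 49) = -137*(0 + 49) = -137*49 = -6713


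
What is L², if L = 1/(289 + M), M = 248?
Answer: 1/288369 ≈ 3.4678e-6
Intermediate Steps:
L = 1/537 (L = 1/(289 + 248) = 1/537 ≈ 0.0018622)
L² = (1/537)² = 1/288369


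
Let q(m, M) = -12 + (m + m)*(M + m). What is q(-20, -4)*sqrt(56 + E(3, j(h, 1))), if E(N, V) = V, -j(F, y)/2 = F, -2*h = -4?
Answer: 1896*sqrt(13) ≈ 6836.1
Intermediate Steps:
h = 2 (h = -1/2*(-4) = 2)
j(F, y) = -2*F
q(m, M) = -12 + 2*m*(M + m) (q(m, M) = -12 + (2*m)*(M + m) = -12 + 2*m*(M + m))
q(-20, -4)*sqrt(56 + E(3, j(h, 1))) = (-12 + 2*(-20)**2 + 2*(-4)*(-20))*sqrt(56 - 2*2) = (-12 + 2*400 + 160)*sqrt(56 - 4) = (-12 + 800 + 160)*sqrt(52) = 948*(2*sqrt(13)) = 1896*sqrt(13)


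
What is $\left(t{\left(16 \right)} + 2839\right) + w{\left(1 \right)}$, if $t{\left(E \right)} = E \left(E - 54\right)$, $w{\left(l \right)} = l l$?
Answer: $2232$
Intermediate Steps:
$w{\left(l \right)} = l^{2}$
$t{\left(E \right)} = E \left(-54 + E\right)$
$\left(t{\left(16 \right)} + 2839\right) + w{\left(1 \right)} = \left(16 \left(-54 + 16\right) + 2839\right) + 1^{2} = \left(16 \left(-38\right) + 2839\right) + 1 = \left(-608 + 2839\right) + 1 = 2231 + 1 = 2232$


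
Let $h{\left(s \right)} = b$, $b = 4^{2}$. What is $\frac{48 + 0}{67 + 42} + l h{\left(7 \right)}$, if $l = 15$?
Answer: $\frac{26208}{109} \approx 240.44$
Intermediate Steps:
$b = 16$
$h{\left(s \right)} = 16$
$\frac{48 + 0}{67 + 42} + l h{\left(7 \right)} = \frac{48 + 0}{67 + 42} + 15 \cdot 16 = \frac{48}{109} + 240 = \frac{26208}{109}$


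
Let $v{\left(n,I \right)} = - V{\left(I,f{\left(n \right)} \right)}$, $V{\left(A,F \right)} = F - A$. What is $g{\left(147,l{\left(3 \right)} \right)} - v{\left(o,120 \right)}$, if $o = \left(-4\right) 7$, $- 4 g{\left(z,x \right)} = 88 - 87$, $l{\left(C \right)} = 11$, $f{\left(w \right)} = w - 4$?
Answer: $- \frac{609}{4} \approx -152.25$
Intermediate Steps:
$f{\left(w \right)} = -4 + w$
$g{\left(z,x \right)} = - \frac{1}{4}$ ($g{\left(z,x \right)} = - \frac{88 - 87}{4} = \left(- \frac{1}{4}\right) 1 = - \frac{1}{4}$)
$o = -28$
$v{\left(n,I \right)} = 4 + I - n$ ($v{\left(n,I \right)} = - (\left(-4 + n\right) - I) = - (-4 + n - I) = 4 + I - n$)
$g{\left(147,l{\left(3 \right)} \right)} - v{\left(o,120 \right)} = - \frac{1}{4} - \left(4 + 120 - -28\right) = - \frac{1}{4} - \left(4 + 120 + 28\right) = - \frac{1}{4} - 152 = - \frac{609}{4}$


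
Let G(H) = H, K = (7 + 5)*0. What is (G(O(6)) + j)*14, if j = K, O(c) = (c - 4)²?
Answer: 56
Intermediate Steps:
O(c) = (-4 + c)²
K = 0 (K = 12*0 = 0)
j = 0
(G(O(6)) + j)*14 = ((-4 + 6)² + 0)*14 = (2² + 0)*14 = (4 + 0)*14 = 4*14 = 56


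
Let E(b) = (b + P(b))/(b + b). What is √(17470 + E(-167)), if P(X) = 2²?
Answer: √1948937762/334 ≈ 132.18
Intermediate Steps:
P(X) = 4
E(b) = (4 + b)/(2*b) (E(b) = (b + 4)/(b + b) = (4 + b)/((2*b)) = (4 + b)*(1/(2*b)) = (4 + b)/(2*b))
√(17470 + E(-167)) = √(17470 + (½)*(4 - 167)/(-167)) = √(17470 + (½)*(-1/167)*(-163)) = √(17470 + 163/334) = √(5835143/334) = √1948937762/334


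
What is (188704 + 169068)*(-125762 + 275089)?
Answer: 53425019444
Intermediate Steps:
(188704 + 169068)*(-125762 + 275089) = 357772*149327 = 53425019444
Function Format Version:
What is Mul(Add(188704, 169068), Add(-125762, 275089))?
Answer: 53425019444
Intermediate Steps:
Mul(Add(188704, 169068), Add(-125762, 275089)) = Mul(357772, 149327) = 53425019444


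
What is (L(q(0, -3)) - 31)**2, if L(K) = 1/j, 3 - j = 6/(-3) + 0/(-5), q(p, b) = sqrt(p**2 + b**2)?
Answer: 23716/25 ≈ 948.64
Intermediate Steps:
q(p, b) = sqrt(b**2 + p**2)
j = 5 (j = 3 - (6/(-3) + 0/(-5)) = 3 - (6*(-1/3) + 0*(-1/5)) = 3 - (-2 + 0) = 3 - 1*(-2) = 3 + 2 = 5)
L(K) = 1/5
(L(q(0, -3)) - 31)**2 = (1/5 - 31)**2 = (-154/5)**2 = 23716/25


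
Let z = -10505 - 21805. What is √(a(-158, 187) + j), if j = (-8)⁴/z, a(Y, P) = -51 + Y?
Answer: I*√6064305185/5385 ≈ 14.461*I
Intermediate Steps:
z = -32310
j = -2048/16155 (j = (-8)⁴/(-32310) = 4096*(-1/32310) = -2048/16155 ≈ -0.12677)
√(a(-158, 187) + j) = √((-51 - 158) - 2048/16155) = √(-209 - 2048/16155) = √(-3378443/16155) = I*√6064305185/5385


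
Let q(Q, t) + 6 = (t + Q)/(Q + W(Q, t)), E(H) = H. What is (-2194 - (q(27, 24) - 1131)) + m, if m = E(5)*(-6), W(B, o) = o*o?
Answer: -218504/201 ≈ -1087.1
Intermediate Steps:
W(B, o) = o²
m = -30 (m = 5*(-6) = -30)
q(Q, t) = -6 + (Q + t)/(Q + t²) (q(Q, t) = -6 + (t + Q)/(Q + t²) = -6 + (Q + t)/(Q + t²))
(-2194 - (q(27, 24) - 1131)) + m = (-2194 - ((24 - 6*24² - 5*27)/(27 + 24²) - 1131)) - 30 = (-2194 - ((24 - 6*576 - 135)/(27 + 576) - 1131)) - 30 = (-2194 - ((24 - 3456 - 135)/603 - 1131)) - 30 = (-2194 - ((1/603)*(-3567) - 1131)) - 30 = (-2194 - (-1189/201 - 1131)) - 30 = (-2194 - 1*(-228520/201)) - 30 = (-2194 + 228520/201) - 30 = -212474/201 - 30 = -218504/201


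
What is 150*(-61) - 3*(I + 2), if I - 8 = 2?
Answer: -9186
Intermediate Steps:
I = 10 (I = 8 + 2 = 10)
150*(-61) - 3*(I + 2) = 150*(-61) - 3*(10 + 2) = -9150 - 3*12 = -9150 - 36 = -9186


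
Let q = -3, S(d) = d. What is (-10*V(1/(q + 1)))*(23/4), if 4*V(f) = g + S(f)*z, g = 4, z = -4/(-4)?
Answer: -805/16 ≈ -50.313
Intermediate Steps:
z = 1 (z = -4*(-¼) = 1)
V(f) = 1 + f/4 (V(f) = (4 + f*1)/4 = (4 + f)/4 = 1 + f/4)
(-10*V(1/(q + 1)))*(23/4) = (-10*(1 + 1/(4*(-3 + 1))))*(23/4) = (-10*(1 + (¼)/(-2)))*(23*(¼)) = -10*(1 + (¼)*(-½))*(23/4) = -10*(1 - ⅛)*(23/4) = -10*7/8*(23/4) = -35/4*23/4 = -805/16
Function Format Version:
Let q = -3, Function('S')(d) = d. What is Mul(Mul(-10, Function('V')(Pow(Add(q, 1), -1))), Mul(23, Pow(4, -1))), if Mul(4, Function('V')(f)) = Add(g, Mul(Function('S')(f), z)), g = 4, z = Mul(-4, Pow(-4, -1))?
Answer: Rational(-805, 16) ≈ -50.313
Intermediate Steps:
z = 1 (z = Mul(-4, Rational(-1, 4)) = 1)
Function('V')(f) = Add(1, Mul(Rational(1, 4), f)) (Function('V')(f) = Mul(Rational(1, 4), Add(4, Mul(f, 1))) = Mul(Rational(1, 4), Add(4, f)) = Add(1, Mul(Rational(1, 4), f)))
Mul(Mul(-10, Function('V')(Pow(Add(q, 1), -1))), Mul(23, Pow(4, -1))) = Mul(Mul(-10, Add(1, Mul(Rational(1, 4), Pow(Add(-3, 1), -1)))), Mul(23, Pow(4, -1))) = Mul(Mul(-10, Add(1, Mul(Rational(1, 4), Pow(-2, -1)))), Mul(23, Rational(1, 4))) = Mul(Mul(-10, Add(1, Mul(Rational(1, 4), Rational(-1, 2)))), Rational(23, 4)) = Mul(Mul(-10, Add(1, Rational(-1, 8))), Rational(23, 4)) = Mul(Mul(-10, Rational(7, 8)), Rational(23, 4)) = Mul(Rational(-35, 4), Rational(23, 4)) = Rational(-805, 16)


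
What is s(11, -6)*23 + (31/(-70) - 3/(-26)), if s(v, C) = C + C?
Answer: -125729/455 ≈ -276.33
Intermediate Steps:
s(v, C) = 2*C
s(11, -6)*23 + (31/(-70) - 3/(-26)) = (2*(-6))*23 + (31/(-70) - 3/(-26)) = -12*23 + (31*(-1/70) - 3*(-1/26)) = -276 + (-31/70 + 3/26) = -276 - 149/455 = -125729/455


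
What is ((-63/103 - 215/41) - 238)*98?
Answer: -100920596/4223 ≈ -23898.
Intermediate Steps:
((-63/103 - 215/41) - 238)*98 = (-24728/4223 - 238)*98 = -1029802/4223*98 = -100920596/4223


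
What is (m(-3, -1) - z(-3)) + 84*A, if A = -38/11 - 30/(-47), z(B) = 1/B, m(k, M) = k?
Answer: -371048/1551 ≈ -239.23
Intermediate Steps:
A = -1456/517 (A = -38*1/11 - 30*(-1/47) = -38/11 + 30/47 = -1456/517 ≈ -2.8162)
(m(-3, -1) - z(-3)) + 84*A = (-3 - 1/(-3)) + 84*(-1456/517) = (-3 - 1*(-⅓)) - 122304/517 = (-3 + ⅓) - 122304/517 = -8/3 - 122304/517 = -371048/1551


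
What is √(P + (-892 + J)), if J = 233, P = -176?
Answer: I*√835 ≈ 28.896*I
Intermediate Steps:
√(P + (-892 + J)) = √(-176 + (-892 + 233)) = √(-176 - 659) = √(-835) = I*√835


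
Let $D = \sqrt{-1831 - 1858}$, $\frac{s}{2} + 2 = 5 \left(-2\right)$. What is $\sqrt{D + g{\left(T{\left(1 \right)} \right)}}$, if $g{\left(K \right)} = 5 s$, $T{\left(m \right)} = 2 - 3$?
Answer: $\sqrt{-120 + i \sqrt{3689}} \approx 2.6922 + 11.28 i$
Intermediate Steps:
$T{\left(m \right)} = -1$
$s = -24$ ($s = -4 + 2 \cdot 5 \left(-2\right) = -4 + 2 \left(-10\right) = -4 - 20 = -24$)
$D = i \sqrt{3689}$ ($D = \sqrt{-3689} = i \sqrt{3689} \approx 60.737 i$)
$g{\left(K \right)} = -120$ ($g{\left(K \right)} = 5 \left(-24\right) = -120$)
$\sqrt{D + g{\left(T{\left(1 \right)} \right)}} = \sqrt{i \sqrt{3689} - 120} = \sqrt{-120 + i \sqrt{3689}}$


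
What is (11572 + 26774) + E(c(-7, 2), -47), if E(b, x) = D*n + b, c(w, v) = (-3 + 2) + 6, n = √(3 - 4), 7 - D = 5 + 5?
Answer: 38351 - 3*I ≈ 38351.0 - 3.0*I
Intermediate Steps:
D = -3 (D = 7 - (5 + 5) = 7 - 1*10 = 7 - 10 = -3)
n = I (n = √(-1) = I ≈ 1.0*I)
c(w, v) = 5 (c(w, v) = -1 + 6 = 5)
E(b, x) = b - 3*I (E(b, x) = -3*I + b = b - 3*I)
(11572 + 26774) + E(c(-7, 2), -47) = (11572 + 26774) + (5 - 3*I) = 38346 + (5 - 3*I) = 38351 - 3*I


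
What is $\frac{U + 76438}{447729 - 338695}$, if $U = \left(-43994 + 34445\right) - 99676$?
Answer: $- \frac{32787}{109034} \approx -0.3007$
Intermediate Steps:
$U = -109225$ ($U = -9549 - 99676 = -109225$)
$\frac{U + 76438}{447729 - 338695} = \frac{-109225 + 76438}{447729 - 338695} = - \frac{32787}{109034}$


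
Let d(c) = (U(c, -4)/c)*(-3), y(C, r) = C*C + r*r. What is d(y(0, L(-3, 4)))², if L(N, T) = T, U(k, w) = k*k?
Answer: 2304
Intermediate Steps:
U(k, w) = k²
y(C, r) = C² + r²
d(c) = -3*c (d(c) = (c²/c)*(-3) = c*(-3) = -3*c)
d(y(0, L(-3, 4)))² = (-3*(0² + 4²))² = (-3*(0 + 16))² = (-3*16)² = (-48)² = 2304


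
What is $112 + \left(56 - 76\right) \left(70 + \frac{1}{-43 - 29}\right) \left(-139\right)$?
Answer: $\frac{3504121}{18} \approx 1.9467 \cdot 10^{5}$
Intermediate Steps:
$112 + \left(56 - 76\right) \left(70 + \frac{1}{-43 - 29}\right) \left(-139\right) = 112 + - 20 \left(70 + \frac{1}{-72}\right) \left(-139\right) = 112 + - 20 \left(70 - \frac{1}{72}\right) \left(-139\right) = 112 + \left(-20\right) \frac{5039}{72} \left(-139\right) = 112 - - \frac{3502105}{18} = 112 + \frac{3502105}{18} = \frac{3504121}{18}$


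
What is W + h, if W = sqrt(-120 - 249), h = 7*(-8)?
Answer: -56 + 3*I*sqrt(41) ≈ -56.0 + 19.209*I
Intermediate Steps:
h = -56
W = 3*I*sqrt(41) (W = sqrt(-369) = 3*I*sqrt(41) ≈ 19.209*I)
W + h = 3*I*sqrt(41) - 56 = -56 + 3*I*sqrt(41)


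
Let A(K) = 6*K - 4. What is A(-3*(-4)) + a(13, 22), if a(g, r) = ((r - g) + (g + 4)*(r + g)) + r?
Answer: 694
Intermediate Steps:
a(g, r) = -g + 2*r + (4 + g)*(g + r) (a(g, r) = ((r - g) + (4 + g)*(g + r)) + r = (r - g + (4 + g)*(g + r)) + r = -g + 2*r + (4 + g)*(g + r))
A(K) = -4 + 6*K
A(-3*(-4)) + a(13, 22) = (-4 + 6*(-3*(-4))) + (13**2 + 3*13 + 6*22 + 13*22) = (-4 + 6*12) + (169 + 39 + 132 + 286) = (-4 + 72) + 626 = 68 + 626 = 694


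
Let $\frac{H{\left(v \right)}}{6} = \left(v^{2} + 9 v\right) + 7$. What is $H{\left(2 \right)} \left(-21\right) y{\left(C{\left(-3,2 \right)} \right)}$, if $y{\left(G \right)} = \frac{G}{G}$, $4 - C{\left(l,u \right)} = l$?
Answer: $-3654$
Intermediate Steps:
$C{\left(l,u \right)} = 4 - l$
$H{\left(v \right)} = 42 + 6 v^{2} + 54 v$ ($H{\left(v \right)} = 6 \left(\left(v^{2} + 9 v\right) + 7\right) = 6 \left(7 + v^{2} + 9 v\right) = 42 + 6 v^{2} + 54 v$)
$y{\left(G \right)} = 1$
$H{\left(2 \right)} \left(-21\right) y{\left(C{\left(-3,2 \right)} \right)} = \left(42 + 6 \cdot 2^{2} + 54 \cdot 2\right) \left(-21\right) 1 = \left(42 + 6 \cdot 4 + 108\right) \left(-21\right) 1 = \left(42 + 24 + 108\right) \left(-21\right) 1 = 174 \left(-21\right) 1 = \left(-3654\right) 1 = -3654$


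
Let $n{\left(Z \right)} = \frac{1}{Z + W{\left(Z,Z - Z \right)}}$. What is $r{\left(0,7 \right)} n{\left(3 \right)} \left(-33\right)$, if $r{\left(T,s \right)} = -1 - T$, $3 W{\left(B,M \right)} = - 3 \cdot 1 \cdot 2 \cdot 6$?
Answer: $- \frac{11}{3} \approx -3.6667$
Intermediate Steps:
$W{\left(B,M \right)} = -12$ ($W{\left(B,M \right)} = \frac{- 3 \cdot 1 \cdot 2 \cdot 6}{3} = \frac{\left(-3\right) 2 \cdot 6}{3} = \frac{\left(-6\right) 6}{3} = \frac{1}{3} \left(-36\right) = -12$)
$n{\left(Z \right)} = \frac{1}{-12 + Z}$ ($n{\left(Z \right)} = \frac{1}{Z - 12} = \frac{1}{-12 + Z}$)
$r{\left(0,7 \right)} n{\left(3 \right)} \left(-33\right) = \frac{-1 - 0}{-12 + 3} \left(-33\right) = \frac{-1 + 0}{-9} \left(-33\right) = \left(-1\right) \left(- \frac{1}{9}\right) \left(-33\right) = \frac{1}{9} \left(-33\right) = - \frac{11}{3}$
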